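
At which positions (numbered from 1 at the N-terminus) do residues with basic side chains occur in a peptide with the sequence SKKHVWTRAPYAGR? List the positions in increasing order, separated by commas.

2, 3, 4, 8, 14

The basic amino acids are Lys (K), Arg (R), and His (H).
Matching residues: K2, K3, H4, R8, R14.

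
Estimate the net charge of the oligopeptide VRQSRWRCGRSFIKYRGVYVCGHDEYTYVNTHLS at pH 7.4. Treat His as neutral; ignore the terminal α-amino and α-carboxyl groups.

+4

Near pH 7.4, K and R contribute +1 each, D and E contribute −1 each, and every other side chain (His included, as stated) is uncharged.
Positive (K, R): R2, R5, R7, R10, K14, R16 → +6.
Negative (D, E): D24, E25 → −2.
Net charge = (+6) + (−2) = +4.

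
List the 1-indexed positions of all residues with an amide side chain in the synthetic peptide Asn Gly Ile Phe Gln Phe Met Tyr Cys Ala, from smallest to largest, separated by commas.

Only N (asparagine) and Q (glutamine) carry a side-chain carboxamide.
Matching residues: Asn1, Gln5.

1, 5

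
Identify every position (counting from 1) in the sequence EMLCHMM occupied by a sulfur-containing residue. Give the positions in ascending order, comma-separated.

2, 4, 6, 7

Cysteine (C, thiol) and methionine (M, thioether) are the two sulfur-containing amino acids.
Matching residues: M2, C4, M6, M7.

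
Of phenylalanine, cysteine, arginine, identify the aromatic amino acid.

Phenylalanine (F), tryptophan (W), and tyrosine (Y) have aromatic ring side chains.
Of the listed options, only phenylalanine belongs to this group.

phenylalanine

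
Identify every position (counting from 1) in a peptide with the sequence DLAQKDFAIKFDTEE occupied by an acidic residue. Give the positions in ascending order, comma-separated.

1, 6, 12, 14, 15

Only D (aspartate) and E (glutamate) carry a side-chain carboxylic acid.
Matching residues: D1, D6, D12, E14, E15.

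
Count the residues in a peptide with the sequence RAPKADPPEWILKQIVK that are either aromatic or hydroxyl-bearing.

1

Aromatic: F, W, Y. Hydroxyl-bearing: S, T, Y.
Aromatic residues here: W10 (1).
Hydroxyl-bearing residues here: none (0).
(Y belongs to both groups, but none appear in this sequence.) Total = 1 + 0 = 1.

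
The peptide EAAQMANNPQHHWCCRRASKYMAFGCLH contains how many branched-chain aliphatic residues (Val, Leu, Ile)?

Matching residues: L27.

1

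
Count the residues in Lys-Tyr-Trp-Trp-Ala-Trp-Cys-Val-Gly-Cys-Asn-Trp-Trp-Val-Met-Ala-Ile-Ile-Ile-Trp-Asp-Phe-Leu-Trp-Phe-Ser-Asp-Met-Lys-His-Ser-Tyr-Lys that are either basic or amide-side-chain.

Basic: H, K, R. Amide-side-chain: N, Q.
Basic residues here: Lys1, Lys29, His30, Lys33 (4).
Amide-side-chain residues here: Asn11 (1).
The two groups share no amino acid, so total = 4 + 1 = 5.

5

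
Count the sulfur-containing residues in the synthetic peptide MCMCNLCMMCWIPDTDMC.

10

Only Cys (C) and Met (M) have a sulfur atom in the side chain.
Matching residues: M1, C2, M3, C4, C7, M8, M9, C10, M17, C18.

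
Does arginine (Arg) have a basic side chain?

Yes

The basic amino acids are Lys (K), Arg (R), and His (H).
Arginine is in this group.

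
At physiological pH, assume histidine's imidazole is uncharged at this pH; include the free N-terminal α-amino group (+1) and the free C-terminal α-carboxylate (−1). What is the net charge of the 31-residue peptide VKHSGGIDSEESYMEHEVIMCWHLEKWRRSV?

-2

Near pH 7.4, K and R contribute +1 each, D and E contribute −1 each, and every other side chain (His included, as stated) is uncharged.
Positive (K, R): K2, K26, R28, R29 → +4.
Negative (D, E): D8, E10, E11, E15, E17, E25 → −6.
The N-terminus (+1) and C-terminus (−1) cancel.
Net charge = (+4) + (−6) = −2.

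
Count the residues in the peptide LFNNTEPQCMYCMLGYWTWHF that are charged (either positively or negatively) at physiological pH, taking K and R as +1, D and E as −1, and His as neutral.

Charged side chains at pH ~7.4: K, R (positive); D, E (negative).
Matching residues: E6.

1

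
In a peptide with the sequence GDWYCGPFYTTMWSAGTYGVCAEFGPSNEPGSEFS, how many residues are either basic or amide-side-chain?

Basic: H, K, R. Amide-side-chain: N, Q.
Basic residues here: none (0).
Amide-side-chain residues here: N28 (1).
The two groups share no amino acid, so total = 0 + 1 = 1.

1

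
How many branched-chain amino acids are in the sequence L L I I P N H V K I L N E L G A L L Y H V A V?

The BCAAs are Val, Leu, and Ile — aliphatic side chains with a branch point.
Matching residues: L1, L2, I3, I4, V8, I10, L11, L14, L17, L18, V21, V23.

12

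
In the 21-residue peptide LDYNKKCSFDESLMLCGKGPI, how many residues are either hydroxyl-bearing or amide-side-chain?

4

Hydroxyl-bearing: S, T, Y. Amide-side-chain: N, Q.
Hydroxyl-bearing residues here: Y3, S8, S12 (3).
Amide-side-chain residues here: N4 (1).
The two groups share no amino acid, so total = 3 + 1 = 4.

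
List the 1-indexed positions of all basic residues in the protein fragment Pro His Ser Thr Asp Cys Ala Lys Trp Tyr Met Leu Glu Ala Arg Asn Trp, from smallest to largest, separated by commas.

2, 8, 15

The basic amino acids are Lys (K), Arg (R), and His (H).
Matching residues: His2, Lys8, Arg15.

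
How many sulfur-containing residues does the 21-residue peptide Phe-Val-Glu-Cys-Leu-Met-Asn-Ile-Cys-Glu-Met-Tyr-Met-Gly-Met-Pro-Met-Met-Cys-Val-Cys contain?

Only Cys (C) and Met (M) have a sulfur atom in the side chain.
Matching residues: Cys4, Met6, Cys9, Met11, Met13, Met15, Met17, Met18, Cys19, Cys21.

10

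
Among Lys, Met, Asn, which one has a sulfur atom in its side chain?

Met

Cysteine (C, thiol) and methionine (M, thioether) are the two sulfur-containing amino acids.
Of the listed options, only Met belongs to this group.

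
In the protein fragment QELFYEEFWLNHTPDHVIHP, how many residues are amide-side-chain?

Only N (asparagine) and Q (glutamine) carry a side-chain carboxamide.
Matching residues: Q1, N11.

2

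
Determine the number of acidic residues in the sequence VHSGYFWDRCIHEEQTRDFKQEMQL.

The acidic residues are Asp (D) and Glu (E), whose side chains end in a carboxylate group.
Matching residues: D8, E13, E14, D18, E22.

5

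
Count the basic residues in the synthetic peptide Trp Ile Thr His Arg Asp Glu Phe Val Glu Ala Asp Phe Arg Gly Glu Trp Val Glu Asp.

3

K, R, and H are the three residues with basic side chains (ε-amine, guanidinium, and imidazole respectively).
Matching residues: His4, Arg5, Arg14.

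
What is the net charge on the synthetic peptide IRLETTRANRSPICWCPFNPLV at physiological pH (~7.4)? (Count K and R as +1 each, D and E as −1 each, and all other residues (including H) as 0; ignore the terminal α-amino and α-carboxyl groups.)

Positive (K, R): R2, R7, R10 → +3.
Negative (D, E): E4 → −1.
Net charge = (+3) + (−1) = +2.

+2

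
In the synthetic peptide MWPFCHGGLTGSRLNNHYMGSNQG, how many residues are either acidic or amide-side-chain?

4

Acidic: D, E. Amide-side-chain: N, Q.
Acidic residues here: none (0).
Amide-side-chain residues here: N15, N16, N22, Q23 (4).
The two groups share no amino acid, so total = 0 + 4 = 4.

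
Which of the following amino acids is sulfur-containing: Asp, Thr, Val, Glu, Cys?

Cysteine (C, thiol) and methionine (M, thioether) are the two sulfur-containing amino acids.
Of the listed options, only Cys belongs to this group.

Cys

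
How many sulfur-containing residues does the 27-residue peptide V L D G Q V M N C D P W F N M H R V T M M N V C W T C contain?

7

The sulfur-bearing residues are cysteine (–SH) and methionine (–S–CH₃).
Matching residues: M7, C9, M15, M20, M21, C24, C27.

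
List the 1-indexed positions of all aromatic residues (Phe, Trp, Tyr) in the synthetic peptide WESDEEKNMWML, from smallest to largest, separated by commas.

Matching residues: W1, W10.

1, 10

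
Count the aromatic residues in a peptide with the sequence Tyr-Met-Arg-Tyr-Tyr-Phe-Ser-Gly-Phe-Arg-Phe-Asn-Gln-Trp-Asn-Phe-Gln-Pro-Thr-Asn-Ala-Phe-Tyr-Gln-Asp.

10

The aromatic amino acids are Phe (F, benzyl), Trp (W, indole), and Tyr (Y, phenol).
Matching residues: Tyr1, Tyr4, Tyr5, Phe6, Phe9, Phe11, Trp14, Phe16, Phe22, Tyr23.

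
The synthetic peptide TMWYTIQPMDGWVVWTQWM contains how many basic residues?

0

The basic amino acids are Lys (K), Arg (R), and His (H).
None of the 19 residues belong to this group.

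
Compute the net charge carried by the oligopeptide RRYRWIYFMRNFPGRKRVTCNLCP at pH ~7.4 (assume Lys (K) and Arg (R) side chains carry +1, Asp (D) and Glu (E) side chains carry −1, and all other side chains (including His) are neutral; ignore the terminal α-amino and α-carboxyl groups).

Positive (K, R): R1, R2, R4, R10, R15, K16, R17 → +7.
Negative (D, E): none → −0.
Net charge = (+7) + (−0) = +7.

+7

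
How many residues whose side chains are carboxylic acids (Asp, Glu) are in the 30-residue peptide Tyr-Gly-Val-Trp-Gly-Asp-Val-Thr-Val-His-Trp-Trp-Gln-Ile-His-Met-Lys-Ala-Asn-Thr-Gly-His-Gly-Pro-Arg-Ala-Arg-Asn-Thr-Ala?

1

Matching residues: Asp6.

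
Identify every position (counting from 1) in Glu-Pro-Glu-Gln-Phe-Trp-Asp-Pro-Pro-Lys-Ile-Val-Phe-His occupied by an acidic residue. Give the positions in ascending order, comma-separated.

1, 3, 7

Matching residues: Glu1, Glu3, Asp7.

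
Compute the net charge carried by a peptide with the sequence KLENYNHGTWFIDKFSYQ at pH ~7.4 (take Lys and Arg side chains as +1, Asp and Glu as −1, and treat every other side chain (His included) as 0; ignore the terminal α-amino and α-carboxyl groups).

0

Positive (K, R): K1, K14 → +2.
Negative (D, E): E3, D13 → −2.
Net charge = (+2) + (−2) = 0.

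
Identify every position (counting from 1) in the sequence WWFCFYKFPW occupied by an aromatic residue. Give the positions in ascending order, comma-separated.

Phenylalanine (F), tryptophan (W), and tyrosine (Y) have aromatic ring side chains.
Matching residues: W1, W2, F3, F5, Y6, F8, W10.

1, 2, 3, 5, 6, 8, 10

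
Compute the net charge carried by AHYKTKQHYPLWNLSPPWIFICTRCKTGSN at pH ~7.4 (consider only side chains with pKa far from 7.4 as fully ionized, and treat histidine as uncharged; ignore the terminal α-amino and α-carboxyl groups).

The side chains ionized at physiological pH are Lys/Arg (+1) and Asp/Glu (−1); with His treated as neutral, nothing else contributes.
Positive (K, R): K4, K6, R24, K26 → +4.
Negative (D, E): none → −0.
Net charge = (+4) + (−0) = +4.

+4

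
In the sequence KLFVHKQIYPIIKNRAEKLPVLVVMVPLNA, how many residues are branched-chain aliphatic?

12

V, L, and I make up the branched-chain aliphatic group.
Matching residues: L2, V4, I8, I11, I12, L19, V21, L22, V23, V24, V26, L28.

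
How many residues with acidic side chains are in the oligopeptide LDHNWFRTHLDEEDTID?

6

The acidic residues are Asp (D) and Glu (E), whose side chains end in a carboxylate group.
Matching residues: D2, D11, E12, E13, D14, D17.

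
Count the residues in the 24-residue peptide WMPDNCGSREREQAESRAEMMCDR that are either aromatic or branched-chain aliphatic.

Aromatic: F, W, Y. Branched-chain aliphatic: I, L, V.
Aromatic residues here: W1 (1).
Branched-chain aliphatic residues here: none (0).
The two groups share no amino acid, so total = 1 + 0 = 1.

1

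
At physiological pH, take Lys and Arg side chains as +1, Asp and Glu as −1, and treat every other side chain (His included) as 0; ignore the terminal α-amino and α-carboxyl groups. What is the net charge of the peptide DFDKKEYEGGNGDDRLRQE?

Positive (K, R): K4, K5, R15, R17 → +4.
Negative (D, E): D1, D3, E6, E8, D13, D14, E19 → −7.
Net charge = (+4) + (−7) = −3.

-3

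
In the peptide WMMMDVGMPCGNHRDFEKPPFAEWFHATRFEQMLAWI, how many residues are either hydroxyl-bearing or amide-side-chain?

Hydroxyl-bearing: S, T, Y. Amide-side-chain: N, Q.
Hydroxyl-bearing residues here: T28 (1).
Amide-side-chain residues here: N12, Q32 (2).
The two groups share no amino acid, so total = 1 + 2 = 3.

3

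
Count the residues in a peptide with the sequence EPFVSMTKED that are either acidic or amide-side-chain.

Acidic: D, E. Amide-side-chain: N, Q.
Acidic residues here: E1, E9, D10 (3).
Amide-side-chain residues here: none (0).
The two groups share no amino acid, so total = 3 + 0 = 3.

3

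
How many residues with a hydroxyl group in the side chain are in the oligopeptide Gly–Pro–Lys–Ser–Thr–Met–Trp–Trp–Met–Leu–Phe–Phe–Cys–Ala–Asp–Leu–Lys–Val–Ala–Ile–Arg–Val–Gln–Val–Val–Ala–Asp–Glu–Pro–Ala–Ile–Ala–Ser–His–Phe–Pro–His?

3

S, T, and Y are the three residues with a side-chain hydroxyl.
Matching residues: Ser4, Thr5, Ser33.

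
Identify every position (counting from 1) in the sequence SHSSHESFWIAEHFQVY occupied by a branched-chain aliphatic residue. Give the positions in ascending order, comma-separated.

10, 16

V, L, and I make up the branched-chain aliphatic group.
Matching residues: I10, V16.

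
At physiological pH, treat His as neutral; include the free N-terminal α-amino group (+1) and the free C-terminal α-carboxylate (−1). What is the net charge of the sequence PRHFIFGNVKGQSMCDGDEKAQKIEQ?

0

At pH ~7.4 the Lys and Arg side chains are protonated (+1), the Asp and Glu side chains are deprotonated (−1), and with His taken as neutral all other side chains carry no charge.
Positive (K, R): R2, K10, K20, K23 → +4.
Negative (D, E): D16, D18, E19, E25 → −4.
The N-terminus (+1) and C-terminus (−1) cancel.
Net charge = (+4) + (−4) = 0.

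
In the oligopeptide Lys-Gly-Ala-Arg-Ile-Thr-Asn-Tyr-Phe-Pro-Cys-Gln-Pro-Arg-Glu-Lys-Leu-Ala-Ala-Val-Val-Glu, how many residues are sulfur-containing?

1

Only Cys (C) and Met (M) have a sulfur atom in the side chain.
Matching residues: Cys11.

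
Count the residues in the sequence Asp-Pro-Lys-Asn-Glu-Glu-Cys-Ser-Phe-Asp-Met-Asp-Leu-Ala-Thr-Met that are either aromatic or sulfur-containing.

4

Aromatic: F, W, Y. Sulfur-containing: C, M.
Aromatic residues here: Phe9 (1).
Sulfur-containing residues here: Cys7, Met11, Met16 (3).
The two groups share no amino acid, so total = 1 + 3 = 4.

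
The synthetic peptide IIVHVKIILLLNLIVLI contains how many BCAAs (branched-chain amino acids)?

14

Valine (V), leucine (L), and isoleucine (I) are the branched-chain amino acids.
Matching residues: I1, I2, V3, V5, I7, I8, L9, L10, L11, L13, I14, V15, L16, I17.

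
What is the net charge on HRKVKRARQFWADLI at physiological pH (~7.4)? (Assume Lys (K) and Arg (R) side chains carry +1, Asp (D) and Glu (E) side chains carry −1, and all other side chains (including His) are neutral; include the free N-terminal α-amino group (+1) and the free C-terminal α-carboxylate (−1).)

Positive (K, R): R2, K3, K5, R6, R8 → +5.
Negative (D, E): D13 → −1.
The N-terminus (+1) and C-terminus (−1) cancel.
Net charge = (+5) + (−1) = +4.

+4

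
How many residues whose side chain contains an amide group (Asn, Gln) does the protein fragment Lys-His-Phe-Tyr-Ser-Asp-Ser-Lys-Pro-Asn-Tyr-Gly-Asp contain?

1

Matching residues: Asn10.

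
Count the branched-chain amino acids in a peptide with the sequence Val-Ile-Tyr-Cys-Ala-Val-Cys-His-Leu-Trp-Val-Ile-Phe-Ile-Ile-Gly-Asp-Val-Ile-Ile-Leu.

The BCAAs are Val, Leu, and Ile — aliphatic side chains with a branch point.
Matching residues: Val1, Ile2, Val6, Leu9, Val11, Ile12, Ile14, Ile15, Val18, Ile19, Ile20, Leu21.

12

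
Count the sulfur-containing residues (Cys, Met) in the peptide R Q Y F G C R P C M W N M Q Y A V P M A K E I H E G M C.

7

Matching residues: C6, C9, M10, M13, M19, M27, C28.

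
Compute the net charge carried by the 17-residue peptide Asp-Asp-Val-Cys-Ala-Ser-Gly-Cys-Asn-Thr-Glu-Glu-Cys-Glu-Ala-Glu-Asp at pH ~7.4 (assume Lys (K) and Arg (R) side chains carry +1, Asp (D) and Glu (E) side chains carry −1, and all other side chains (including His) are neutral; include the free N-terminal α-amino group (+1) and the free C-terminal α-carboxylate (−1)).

-7

Positive (K, R): none → +0.
Negative (D, E): Asp1, Asp2, Glu11, Glu12, Glu14, Glu16, Asp17 → −7.
The N-terminus (+1) and C-terminus (−1) cancel.
Net charge = (+0) + (−7) = −7.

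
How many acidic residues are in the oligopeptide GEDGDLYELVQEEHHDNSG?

Aspartate (D) and glutamate (E) have carboxylic-acid side chains and are the acidic amino acids.
Matching residues: E2, D3, D5, E8, E12, E13, D16.

7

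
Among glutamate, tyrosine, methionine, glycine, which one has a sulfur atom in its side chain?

methionine

The sulfur-bearing residues are cysteine (–SH) and methionine (–S–CH₃).
Of the listed options, only methionine belongs to this group.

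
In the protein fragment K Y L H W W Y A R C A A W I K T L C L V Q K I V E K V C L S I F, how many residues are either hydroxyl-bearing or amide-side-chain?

Hydroxyl-bearing: S, T, Y. Amide-side-chain: N, Q.
Hydroxyl-bearing residues here: Y2, Y7, T16, S30 (4).
Amide-side-chain residues here: Q21 (1).
The two groups share no amino acid, so total = 4 + 1 = 5.

5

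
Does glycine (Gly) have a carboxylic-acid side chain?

The acidic residues are Asp (D) and Glu (E), whose side chains end in a carboxylate group.
Glycine is not in this group.

No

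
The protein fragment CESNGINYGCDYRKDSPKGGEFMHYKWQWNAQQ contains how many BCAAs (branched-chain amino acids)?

Valine (V), leucine (L), and isoleucine (I) are the branched-chain amino acids.
Matching residues: I6.

1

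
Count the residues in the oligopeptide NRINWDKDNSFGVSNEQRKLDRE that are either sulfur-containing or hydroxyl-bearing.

Sulfur-containing: C, M. Hydroxyl-bearing: S, T, Y.
Sulfur-containing residues here: none (0).
Hydroxyl-bearing residues here: S10, S14 (2).
The two groups share no amino acid, so total = 0 + 2 = 2.

2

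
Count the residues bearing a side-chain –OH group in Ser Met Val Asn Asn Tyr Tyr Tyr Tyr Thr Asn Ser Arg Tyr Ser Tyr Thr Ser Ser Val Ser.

14

The –OH-bearing residues are Ser, Thr (aliphatic alcohols), and Tyr (phenol).
Matching residues: Ser1, Tyr6, Tyr7, Tyr8, Tyr9, Thr10, Ser12, Tyr14, Ser15, Tyr16, Thr17, Ser18, Ser19, Ser21.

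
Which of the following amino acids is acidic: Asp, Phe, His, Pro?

Asp

The acidic residues are Asp (D) and Glu (E), whose side chains end in a carboxylate group.
Of the listed options, only Asp belongs to this group.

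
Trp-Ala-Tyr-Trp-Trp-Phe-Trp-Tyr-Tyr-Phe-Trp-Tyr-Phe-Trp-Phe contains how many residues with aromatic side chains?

F, W, and Y each carry an aromatic ring on the side chain.
Matching residues: Trp1, Tyr3, Trp4, Trp5, Phe6, Trp7, Tyr8, Tyr9, Phe10, Trp11, Tyr12, Phe13, Trp14, Phe15.

14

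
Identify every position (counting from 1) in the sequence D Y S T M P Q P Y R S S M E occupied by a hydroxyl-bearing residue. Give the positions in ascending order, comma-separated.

2, 3, 4, 9, 11, 12

Matching residues: Y2, S3, T4, Y9, S11, S12.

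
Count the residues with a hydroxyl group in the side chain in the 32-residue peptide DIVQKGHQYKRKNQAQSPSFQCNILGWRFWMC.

The –OH-bearing residues are Ser, Thr (aliphatic alcohols), and Tyr (phenol).
Matching residues: Y9, S17, S19.

3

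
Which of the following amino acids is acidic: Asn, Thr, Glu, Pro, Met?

Only D (aspartate) and E (glutamate) carry a side-chain carboxylic acid.
Of the listed options, only Glu belongs to this group.

Glu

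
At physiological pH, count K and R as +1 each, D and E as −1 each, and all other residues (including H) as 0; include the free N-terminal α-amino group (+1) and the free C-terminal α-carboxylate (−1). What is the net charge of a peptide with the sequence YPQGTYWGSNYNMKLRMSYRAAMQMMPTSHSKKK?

Positive (K, R): K14, R16, R20, K32, K33, K34 → +6.
Negative (D, E): none → −0.
The N-terminus (+1) and C-terminus (−1) cancel.
Net charge = (+6) + (−0) = +6.

+6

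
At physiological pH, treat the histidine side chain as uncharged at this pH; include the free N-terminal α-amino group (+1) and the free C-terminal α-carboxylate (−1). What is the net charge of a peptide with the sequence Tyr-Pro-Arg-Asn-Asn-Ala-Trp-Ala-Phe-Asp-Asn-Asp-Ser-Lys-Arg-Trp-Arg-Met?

+2

At pH ~7.4 the Lys and Arg side chains are protonated (+1), the Asp and Glu side chains are deprotonated (−1), and with His taken as neutral all other side chains carry no charge.
Positive (K, R): Arg3, Lys14, Arg15, Arg17 → +4.
Negative (D, E): Asp10, Asp12 → −2.
The N-terminus (+1) and C-terminus (−1) cancel.
Net charge = (+4) + (−2) = +2.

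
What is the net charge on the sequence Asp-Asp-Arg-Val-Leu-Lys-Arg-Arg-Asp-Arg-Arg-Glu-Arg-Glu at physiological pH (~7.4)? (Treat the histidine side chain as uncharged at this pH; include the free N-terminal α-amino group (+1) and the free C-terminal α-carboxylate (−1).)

At pH ~7.4 the Lys and Arg side chains are protonated (+1), the Asp and Glu side chains are deprotonated (−1), and with His taken as neutral all other side chains carry no charge.
Positive (K, R): Arg3, Lys6, Arg7, Arg8, Arg10, Arg11, Arg13 → +7.
Negative (D, E): Asp1, Asp2, Asp9, Glu12, Glu14 → −5.
The N-terminus (+1) and C-terminus (−1) cancel.
Net charge = (+7) + (−5) = +2.

+2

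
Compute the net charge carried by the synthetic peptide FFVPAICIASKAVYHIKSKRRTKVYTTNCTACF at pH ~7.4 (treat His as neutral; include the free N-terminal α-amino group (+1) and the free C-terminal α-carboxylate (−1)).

Near pH 7.4, K and R contribute +1 each, D and E contribute −1 each, and every other side chain (His included, as stated) is uncharged.
Positive (K, R): K11, K17, K19, R20, R21, K23 → +6.
Negative (D, E): none → −0.
The N-terminus (+1) and C-terminus (−1) cancel.
Net charge = (+6) + (−0) = +6.

+6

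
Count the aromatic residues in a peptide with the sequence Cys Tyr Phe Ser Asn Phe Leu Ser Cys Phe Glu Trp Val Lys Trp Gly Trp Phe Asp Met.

8

F, W, and Y each carry an aromatic ring on the side chain.
Matching residues: Tyr2, Phe3, Phe6, Phe10, Trp12, Trp15, Trp17, Phe18.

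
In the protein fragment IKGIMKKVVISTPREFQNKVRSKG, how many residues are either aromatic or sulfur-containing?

2

Aromatic: F, W, Y. Sulfur-containing: C, M.
Aromatic residues here: F16 (1).
Sulfur-containing residues here: M5 (1).
The two groups share no amino acid, so total = 1 + 1 = 2.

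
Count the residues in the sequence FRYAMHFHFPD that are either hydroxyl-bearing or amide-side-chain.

1

Hydroxyl-bearing: S, T, Y. Amide-side-chain: N, Q.
Hydroxyl-bearing residues here: Y3 (1).
Amide-side-chain residues here: none (0).
The two groups share no amino acid, so total = 1 + 0 = 1.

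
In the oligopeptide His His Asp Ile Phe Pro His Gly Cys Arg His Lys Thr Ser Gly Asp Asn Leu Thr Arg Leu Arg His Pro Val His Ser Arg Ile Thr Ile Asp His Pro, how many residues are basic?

Lysine (K), arginine (R), and histidine (H) have basic, nitrogen-containing side chains.
Matching residues: His1, His2, His7, Arg10, His11, Lys12, Arg20, Arg22, His23, His26, Arg28, His33.

12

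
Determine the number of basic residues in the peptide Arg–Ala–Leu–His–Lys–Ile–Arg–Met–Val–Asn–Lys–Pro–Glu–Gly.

Lysine (K), arginine (R), and histidine (H) have basic, nitrogen-containing side chains.
Matching residues: Arg1, His4, Lys5, Arg7, Lys11.

5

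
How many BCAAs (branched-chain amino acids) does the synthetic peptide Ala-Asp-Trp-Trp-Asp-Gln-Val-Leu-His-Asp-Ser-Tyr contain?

2

Valine (V), leucine (L), and isoleucine (I) are the branched-chain amino acids.
Matching residues: Val7, Leu8.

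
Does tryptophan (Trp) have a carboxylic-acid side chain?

No

The acidic residues are Asp (D) and Glu (E), whose side chains end in a carboxylate group.
Tryptophan is not in this group.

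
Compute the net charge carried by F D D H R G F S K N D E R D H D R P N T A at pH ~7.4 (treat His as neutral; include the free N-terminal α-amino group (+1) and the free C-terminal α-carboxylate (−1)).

-2

At pH ~7.4 the Lys and Arg side chains are protonated (+1), the Asp and Glu side chains are deprotonated (−1), and with His taken as neutral all other side chains carry no charge.
Positive (K, R): R5, K9, R13, R17 → +4.
Negative (D, E): D2, D3, D11, E12, D14, D16 → −6.
The N-terminus (+1) and C-terminus (−1) cancel.
Net charge = (+4) + (−6) = −2.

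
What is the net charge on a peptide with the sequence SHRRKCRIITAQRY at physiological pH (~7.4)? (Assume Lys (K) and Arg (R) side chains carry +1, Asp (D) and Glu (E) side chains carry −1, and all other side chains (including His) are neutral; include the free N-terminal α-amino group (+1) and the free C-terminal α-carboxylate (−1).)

+5

Positive (K, R): R3, R4, K5, R7, R13 → +5.
Negative (D, E): none → −0.
The N-terminus (+1) and C-terminus (−1) cancel.
Net charge = (+5) + (−0) = +5.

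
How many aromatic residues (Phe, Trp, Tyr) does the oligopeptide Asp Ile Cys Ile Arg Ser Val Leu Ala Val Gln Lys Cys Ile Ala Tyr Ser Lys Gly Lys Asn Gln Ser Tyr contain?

2

Matching residues: Tyr16, Tyr24.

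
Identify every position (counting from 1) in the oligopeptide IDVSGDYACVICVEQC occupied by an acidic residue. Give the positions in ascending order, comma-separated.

The acidic residues are Asp (D) and Glu (E), whose side chains end in a carboxylate group.
Matching residues: D2, D6, E14.

2, 6, 14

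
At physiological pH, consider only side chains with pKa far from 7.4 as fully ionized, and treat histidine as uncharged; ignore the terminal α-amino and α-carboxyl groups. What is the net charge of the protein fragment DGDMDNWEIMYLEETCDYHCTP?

-7

Near pH 7.4, K and R contribute +1 each, D and E contribute −1 each, and every other side chain (His included, as stated) is uncharged.
Positive (K, R): none → +0.
Negative (D, E): D1, D3, D5, E8, E13, E14, D17 → −7.
Net charge = (+0) + (−7) = −7.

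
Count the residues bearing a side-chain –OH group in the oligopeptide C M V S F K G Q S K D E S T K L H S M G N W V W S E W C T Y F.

S, T, and Y are the three residues with a side-chain hydroxyl.
Matching residues: S4, S9, S13, T14, S18, S25, T29, Y30.

8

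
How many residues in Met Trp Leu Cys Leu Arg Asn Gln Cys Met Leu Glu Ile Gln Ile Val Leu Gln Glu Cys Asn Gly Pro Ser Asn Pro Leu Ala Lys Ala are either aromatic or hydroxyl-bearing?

2

Aromatic: F, W, Y. Hydroxyl-bearing: S, T, Y.
Aromatic residues here: Trp2 (1).
Hydroxyl-bearing residues here: Ser24 (1).
(Y belongs to both groups, but none appear in this sequence.) Total = 1 + 1 = 2.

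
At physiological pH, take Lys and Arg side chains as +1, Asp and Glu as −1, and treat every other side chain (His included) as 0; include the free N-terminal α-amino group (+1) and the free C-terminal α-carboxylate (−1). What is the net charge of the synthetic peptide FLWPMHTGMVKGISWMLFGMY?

+1

Positive (K, R): K11 → +1.
Negative (D, E): none → −0.
The N-terminus (+1) and C-terminus (−1) cancel.
Net charge = (+1) + (−0) = +1.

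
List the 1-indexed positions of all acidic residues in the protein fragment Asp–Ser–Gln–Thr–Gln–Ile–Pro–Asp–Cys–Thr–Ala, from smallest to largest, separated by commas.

Aspartate (D) and glutamate (E) have carboxylic-acid side chains and are the acidic amino acids.
Matching residues: Asp1, Asp8.

1, 8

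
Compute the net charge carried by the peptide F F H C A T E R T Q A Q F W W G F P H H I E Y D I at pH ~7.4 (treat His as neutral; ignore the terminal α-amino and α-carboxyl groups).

-2

Near pH 7.4, K and R contribute +1 each, D and E contribute −1 each, and every other side chain (His included, as stated) is uncharged.
Positive (K, R): R8 → +1.
Negative (D, E): E7, E22, D24 → −3.
Net charge = (+1) + (−3) = −2.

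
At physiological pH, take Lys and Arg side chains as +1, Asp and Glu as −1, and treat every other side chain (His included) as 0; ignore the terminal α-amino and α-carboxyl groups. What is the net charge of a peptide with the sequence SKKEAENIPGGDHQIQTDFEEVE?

-5

Positive (K, R): K2, K3 → +2.
Negative (D, E): E4, E6, D12, D18, E20, E21, E23 → −7.
Net charge = (+2) + (−7) = −5.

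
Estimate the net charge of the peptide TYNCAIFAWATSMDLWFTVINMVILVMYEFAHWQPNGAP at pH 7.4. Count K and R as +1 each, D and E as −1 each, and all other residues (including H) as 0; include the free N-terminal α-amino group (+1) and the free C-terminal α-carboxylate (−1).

-2

Positive (K, R): none → +0.
Negative (D, E): D14, E29 → −2.
The N-terminus (+1) and C-terminus (−1) cancel.
Net charge = (+0) + (−2) = −2.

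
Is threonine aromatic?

No

F, W, and Y each carry an aromatic ring on the side chain.
Threonine is not in this group.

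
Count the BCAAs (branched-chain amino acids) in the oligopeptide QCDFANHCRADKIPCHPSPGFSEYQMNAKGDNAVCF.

The BCAAs are Val, Leu, and Ile — aliphatic side chains with a branch point.
Matching residues: I13, V34.

2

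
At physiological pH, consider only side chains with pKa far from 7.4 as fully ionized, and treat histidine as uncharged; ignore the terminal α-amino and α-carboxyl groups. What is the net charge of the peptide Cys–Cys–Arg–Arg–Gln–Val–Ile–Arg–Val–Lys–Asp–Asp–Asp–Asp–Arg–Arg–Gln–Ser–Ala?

+2

Near pH 7.4, K and R contribute +1 each, D and E contribute −1 each, and every other side chain (His included, as stated) is uncharged.
Positive (K, R): Arg3, Arg4, Arg8, Lys10, Arg15, Arg16 → +6.
Negative (D, E): Asp11, Asp12, Asp13, Asp14 → −4.
Net charge = (+6) + (−4) = +2.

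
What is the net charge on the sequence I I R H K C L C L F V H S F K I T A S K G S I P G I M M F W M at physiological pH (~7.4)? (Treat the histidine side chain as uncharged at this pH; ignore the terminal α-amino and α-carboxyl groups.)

Near pH 7.4, K and R contribute +1 each, D and E contribute −1 each, and every other side chain (His included, as stated) is uncharged.
Positive (K, R): R3, K5, K15, K20 → +4.
Negative (D, E): none → −0.
Net charge = (+4) + (−0) = +4.

+4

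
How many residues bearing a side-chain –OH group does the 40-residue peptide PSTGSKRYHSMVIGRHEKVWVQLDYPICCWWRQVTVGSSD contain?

The –OH-bearing residues are Ser, Thr (aliphatic alcohols), and Tyr (phenol).
Matching residues: S2, T3, S5, Y8, S10, Y25, T35, S38, S39.

9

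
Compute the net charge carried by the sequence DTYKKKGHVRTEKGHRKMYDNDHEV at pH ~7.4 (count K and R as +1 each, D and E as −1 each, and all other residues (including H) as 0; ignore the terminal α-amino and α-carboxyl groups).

Positive (K, R): K4, K5, K6, R10, K13, R16, K17 → +7.
Negative (D, E): D1, E12, D20, D22, E24 → −5.
Net charge = (+7) + (−5) = +2.

+2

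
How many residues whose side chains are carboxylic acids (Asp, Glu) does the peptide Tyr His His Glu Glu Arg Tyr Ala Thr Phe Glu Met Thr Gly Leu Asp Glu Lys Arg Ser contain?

Matching residues: Glu4, Glu5, Glu11, Asp16, Glu17.

5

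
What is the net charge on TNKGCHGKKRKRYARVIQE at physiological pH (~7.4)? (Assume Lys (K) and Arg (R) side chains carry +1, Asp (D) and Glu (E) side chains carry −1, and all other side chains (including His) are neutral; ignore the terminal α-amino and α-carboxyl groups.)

+6

Positive (K, R): K3, K8, K9, R10, K11, R12, R15 → +7.
Negative (D, E): E19 → −1.
Net charge = (+7) + (−1) = +6.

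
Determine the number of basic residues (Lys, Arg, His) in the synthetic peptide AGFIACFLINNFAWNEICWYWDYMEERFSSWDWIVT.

Matching residues: R27.

1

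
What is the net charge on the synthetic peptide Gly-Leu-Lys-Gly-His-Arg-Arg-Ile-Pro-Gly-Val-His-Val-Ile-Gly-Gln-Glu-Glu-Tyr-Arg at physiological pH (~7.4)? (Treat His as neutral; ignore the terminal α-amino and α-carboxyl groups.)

At pH ~7.4 the Lys and Arg side chains are protonated (+1), the Asp and Glu side chains are deprotonated (−1), and with His taken as neutral all other side chains carry no charge.
Positive (K, R): Lys3, Arg6, Arg7, Arg20 → +4.
Negative (D, E): Glu17, Glu18 → −2.
Net charge = (+4) + (−2) = +2.

+2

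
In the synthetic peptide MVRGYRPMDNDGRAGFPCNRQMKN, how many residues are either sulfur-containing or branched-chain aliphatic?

5

Sulfur-containing: C, M. Branched-chain aliphatic: I, L, V.
Sulfur-containing residues here: M1, M8, C18, M22 (4).
Branched-chain aliphatic residues here: V2 (1).
The two groups share no amino acid, so total = 4 + 1 = 5.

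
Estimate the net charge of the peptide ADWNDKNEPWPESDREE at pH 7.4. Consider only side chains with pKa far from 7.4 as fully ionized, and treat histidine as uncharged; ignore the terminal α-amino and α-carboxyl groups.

-5

At pH ~7.4 the Lys and Arg side chains are protonated (+1), the Asp and Glu side chains are deprotonated (−1), and with His taken as neutral all other side chains carry no charge.
Positive (K, R): K6, R15 → +2.
Negative (D, E): D2, D5, E8, E12, D14, E16, E17 → −7.
Net charge = (+2) + (−7) = −5.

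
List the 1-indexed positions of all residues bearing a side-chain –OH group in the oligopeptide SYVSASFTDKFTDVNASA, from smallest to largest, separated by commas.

1, 2, 4, 6, 8, 12, 17

S, T, and Y are the three residues with a side-chain hydroxyl.
Matching residues: S1, Y2, S4, S6, T8, T12, S17.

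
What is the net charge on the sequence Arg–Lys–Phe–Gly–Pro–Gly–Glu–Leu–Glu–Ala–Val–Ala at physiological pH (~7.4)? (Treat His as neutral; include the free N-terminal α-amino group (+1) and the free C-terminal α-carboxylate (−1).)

The side chains ionized at physiological pH are Lys/Arg (+1) and Asp/Glu (−1); with His treated as neutral, nothing else contributes.
Positive (K, R): Arg1, Lys2 → +2.
Negative (D, E): Glu7, Glu9 → −2.
The N-terminus (+1) and C-terminus (−1) cancel.
Net charge = (+2) + (−2) = 0.

0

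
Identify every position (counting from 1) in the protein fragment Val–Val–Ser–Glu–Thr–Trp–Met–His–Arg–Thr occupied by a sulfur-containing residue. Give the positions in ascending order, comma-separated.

Matching residues: Met7.

7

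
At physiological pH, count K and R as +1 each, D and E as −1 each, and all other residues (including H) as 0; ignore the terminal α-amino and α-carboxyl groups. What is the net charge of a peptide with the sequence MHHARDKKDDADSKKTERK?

+2

Positive (K, R): R5, K7, K8, K14, K15, R18, K19 → +7.
Negative (D, E): D6, D9, D10, D12, E17 → −5.
Net charge = (+7) + (−5) = +2.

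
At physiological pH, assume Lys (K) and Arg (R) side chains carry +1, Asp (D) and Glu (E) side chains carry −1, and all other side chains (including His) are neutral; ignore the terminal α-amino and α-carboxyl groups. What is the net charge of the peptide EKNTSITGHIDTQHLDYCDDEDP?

Positive (K, R): K2 → +1.
Negative (D, E): E1, D11, D16, D19, D20, E21, D22 → −7.
Net charge = (+1) + (−7) = −6.

-6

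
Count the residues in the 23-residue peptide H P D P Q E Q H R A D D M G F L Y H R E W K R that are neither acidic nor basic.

Acidic: D, E. Basic: K, R, H. All other residues are neither.
Matching residues: P2, P4, Q5, Q7, A10, M13, G14, F15, L16, Y17, W21.

11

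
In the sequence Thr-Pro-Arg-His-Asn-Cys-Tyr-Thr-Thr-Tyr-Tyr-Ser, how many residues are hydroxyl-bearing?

The –OH-bearing residues are Ser, Thr (aliphatic alcohols), and Tyr (phenol).
Matching residues: Thr1, Tyr7, Thr8, Thr9, Tyr10, Tyr11, Ser12.

7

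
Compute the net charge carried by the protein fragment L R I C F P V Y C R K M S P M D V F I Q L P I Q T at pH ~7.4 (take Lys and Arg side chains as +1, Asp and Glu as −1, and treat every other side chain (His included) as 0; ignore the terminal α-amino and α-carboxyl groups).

Positive (K, R): R2, R10, K11 → +3.
Negative (D, E): D16 → −1.
Net charge = (+3) + (−1) = +2.

+2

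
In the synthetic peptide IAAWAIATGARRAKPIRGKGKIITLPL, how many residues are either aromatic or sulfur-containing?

1

Aromatic: F, W, Y. Sulfur-containing: C, M.
Aromatic residues here: W4 (1).
Sulfur-containing residues here: none (0).
The two groups share no amino acid, so total = 1 + 0 = 1.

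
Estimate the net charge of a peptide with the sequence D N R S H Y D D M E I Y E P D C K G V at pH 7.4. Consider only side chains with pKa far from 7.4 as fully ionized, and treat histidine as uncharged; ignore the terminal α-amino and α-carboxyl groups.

-4

Near pH 7.4, K and R contribute +1 each, D and E contribute −1 each, and every other side chain (His included, as stated) is uncharged.
Positive (K, R): R3, K17 → +2.
Negative (D, E): D1, D7, D8, E10, E13, D15 → −6.
Net charge = (+2) + (−6) = −4.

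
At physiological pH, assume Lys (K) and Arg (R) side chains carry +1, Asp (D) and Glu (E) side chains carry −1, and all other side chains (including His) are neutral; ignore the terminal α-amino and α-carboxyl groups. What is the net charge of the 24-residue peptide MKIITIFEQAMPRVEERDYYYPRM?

Positive (K, R): K2, R13, R17, R23 → +4.
Negative (D, E): E8, E15, E16, D18 → −4.
Net charge = (+4) + (−4) = 0.

0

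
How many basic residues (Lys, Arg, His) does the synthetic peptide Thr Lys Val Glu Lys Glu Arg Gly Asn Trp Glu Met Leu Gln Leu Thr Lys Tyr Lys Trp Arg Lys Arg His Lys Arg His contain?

12

Matching residues: Lys2, Lys5, Arg7, Lys17, Lys19, Arg21, Lys22, Arg23, His24, Lys25, Arg26, His27.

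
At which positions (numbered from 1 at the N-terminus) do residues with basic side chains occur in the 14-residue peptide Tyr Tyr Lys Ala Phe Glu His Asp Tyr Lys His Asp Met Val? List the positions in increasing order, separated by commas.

Lysine (K), arginine (R), and histidine (H) have basic, nitrogen-containing side chains.
Matching residues: Lys3, His7, Lys10, His11.

3, 7, 10, 11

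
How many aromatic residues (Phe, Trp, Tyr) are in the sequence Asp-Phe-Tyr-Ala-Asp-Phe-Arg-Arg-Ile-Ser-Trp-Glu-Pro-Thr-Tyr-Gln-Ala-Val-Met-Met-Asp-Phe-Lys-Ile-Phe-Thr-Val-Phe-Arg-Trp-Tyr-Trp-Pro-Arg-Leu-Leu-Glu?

Matching residues: Phe2, Tyr3, Phe6, Trp11, Tyr15, Phe22, Phe25, Phe28, Trp30, Tyr31, Trp32.

11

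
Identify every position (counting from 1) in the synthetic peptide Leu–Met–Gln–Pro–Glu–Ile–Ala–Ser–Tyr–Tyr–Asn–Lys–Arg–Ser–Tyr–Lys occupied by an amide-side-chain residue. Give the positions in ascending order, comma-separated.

Asparagine (N) and glutamine (Q) have uncharged amide side chains.
Matching residues: Gln3, Asn11.

3, 11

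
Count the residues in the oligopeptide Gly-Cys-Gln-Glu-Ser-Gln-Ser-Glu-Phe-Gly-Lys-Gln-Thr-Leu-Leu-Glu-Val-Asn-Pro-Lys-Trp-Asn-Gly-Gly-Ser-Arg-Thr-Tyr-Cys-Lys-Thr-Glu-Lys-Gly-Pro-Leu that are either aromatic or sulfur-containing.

Aromatic: F, W, Y. Sulfur-containing: C, M.
Aromatic residues here: Phe9, Trp21, Tyr28 (3).
Sulfur-containing residues here: Cys2, Cys29 (2).
The two groups share no amino acid, so total = 3 + 2 = 5.

5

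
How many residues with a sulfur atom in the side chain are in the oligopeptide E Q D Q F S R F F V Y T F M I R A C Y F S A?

Cysteine (C, thiol) and methionine (M, thioether) are the two sulfur-containing amino acids.
Matching residues: M14, C18.

2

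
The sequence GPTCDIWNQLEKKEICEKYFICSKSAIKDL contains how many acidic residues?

Only D (aspartate) and E (glutamate) carry a side-chain carboxylic acid.
Matching residues: D5, E11, E14, E17, D29.

5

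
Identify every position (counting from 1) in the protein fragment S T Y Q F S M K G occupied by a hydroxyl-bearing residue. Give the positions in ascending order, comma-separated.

1, 2, 3, 6

Serine (S), threonine (T), and tyrosine (Y) each carry a hydroxyl group on the side chain.
Matching residues: S1, T2, Y3, S6.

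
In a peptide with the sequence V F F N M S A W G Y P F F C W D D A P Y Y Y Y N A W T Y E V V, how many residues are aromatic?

The aromatic amino acids are Phe (F, benzyl), Trp (W, indole), and Tyr (Y, phenol).
Matching residues: F2, F3, W8, Y10, F12, F13, W15, Y20, Y21, Y22, Y23, W26, Y28.

13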